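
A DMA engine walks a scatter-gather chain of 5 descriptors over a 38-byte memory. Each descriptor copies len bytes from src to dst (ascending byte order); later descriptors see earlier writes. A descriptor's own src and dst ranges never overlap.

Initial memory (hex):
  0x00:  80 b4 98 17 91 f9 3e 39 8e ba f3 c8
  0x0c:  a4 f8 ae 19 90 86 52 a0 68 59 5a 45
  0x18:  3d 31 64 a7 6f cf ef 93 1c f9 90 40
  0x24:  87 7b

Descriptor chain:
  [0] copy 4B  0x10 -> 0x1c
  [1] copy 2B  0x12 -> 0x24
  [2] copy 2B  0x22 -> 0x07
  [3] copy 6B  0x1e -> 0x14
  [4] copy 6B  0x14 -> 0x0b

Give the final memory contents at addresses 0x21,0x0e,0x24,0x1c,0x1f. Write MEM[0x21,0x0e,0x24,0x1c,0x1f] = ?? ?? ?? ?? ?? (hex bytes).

MEM[0x21,0x0e,0x24,0x1c,0x1f] = f9 f9 52 90 a0

#0 dst[0x1c+4] := {0x90,0x86,0x52,0xa0}
#1 dst[0x24+2] := {0x52,0xa0}
#2 dst[0x07+2] := {0x90,0x40}
#3 dst[0x14+6] := {0x52,0xa0,0x1c,0xf9,0x90,0x40}
#4 dst[0x0b+6] := {0x52,0xa0,0x1c,0xf9,0x90,0x40}
query mem[0x21]=0xf9, mem[0x0e]=0xf9, mem[0x24]=0x52, mem[0x1c]=0x90, mem[0x1f]=0xa0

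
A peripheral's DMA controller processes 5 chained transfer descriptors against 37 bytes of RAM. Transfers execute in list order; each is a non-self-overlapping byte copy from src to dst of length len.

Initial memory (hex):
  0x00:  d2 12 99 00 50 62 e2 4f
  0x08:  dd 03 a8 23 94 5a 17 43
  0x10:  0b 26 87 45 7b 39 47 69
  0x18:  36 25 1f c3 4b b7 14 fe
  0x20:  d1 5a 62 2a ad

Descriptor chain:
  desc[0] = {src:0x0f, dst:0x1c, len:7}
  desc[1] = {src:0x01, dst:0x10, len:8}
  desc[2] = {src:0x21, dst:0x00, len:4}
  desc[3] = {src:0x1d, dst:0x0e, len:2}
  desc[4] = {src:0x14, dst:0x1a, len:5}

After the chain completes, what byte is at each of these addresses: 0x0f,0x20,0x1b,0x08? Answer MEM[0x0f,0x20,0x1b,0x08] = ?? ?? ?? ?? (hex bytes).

D0: mem[0x1c..0x22] <- [43 0b 26 87 45 7b 39]
D1: mem[0x10..0x17] <- [12 99 00 50 62 e2 4f dd]
D2: mem[0x00..0x03] <- [7b 39 2a ad]
D3: mem[0x0e..0x0f] <- [0b 26]
D4: mem[0x1a..0x1e] <- [62 e2 4f dd 36]
query mem[0x0f]=0x26, mem[0x20]=0x45, mem[0x1b]=0xe2, mem[0x08]=0xdd

MEM[0x0f,0x20,0x1b,0x08] = 26 45 e2 dd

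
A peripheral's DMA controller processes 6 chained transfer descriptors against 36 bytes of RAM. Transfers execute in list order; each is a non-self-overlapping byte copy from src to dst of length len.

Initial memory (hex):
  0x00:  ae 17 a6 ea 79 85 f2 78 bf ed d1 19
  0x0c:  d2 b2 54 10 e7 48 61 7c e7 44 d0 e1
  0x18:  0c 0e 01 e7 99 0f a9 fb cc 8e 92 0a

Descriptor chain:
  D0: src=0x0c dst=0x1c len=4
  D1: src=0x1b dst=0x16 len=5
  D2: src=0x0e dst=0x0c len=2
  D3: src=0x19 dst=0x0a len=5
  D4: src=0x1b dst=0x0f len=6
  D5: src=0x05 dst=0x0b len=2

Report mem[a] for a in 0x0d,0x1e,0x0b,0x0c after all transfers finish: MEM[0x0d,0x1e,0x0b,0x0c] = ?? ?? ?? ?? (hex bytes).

D0: mem[0x1c..0x1f] <- [d2 b2 54 10]
D1: mem[0x16..0x1a] <- [e7 d2 b2 54 10]
D2: mem[0x0c..0x0d] <- [54 10]
D3: mem[0x0a..0x0e] <- [54 10 e7 d2 b2]
D4: mem[0x0f..0x14] <- [e7 d2 b2 54 10 cc]
D5: mem[0x0b..0x0c] <- [85 f2]
query mem[0x0d]=0xd2, mem[0x1e]=0x54, mem[0x0b]=0x85, mem[0x0c]=0xf2

MEM[0x0d,0x1e,0x0b,0x0c] = d2 54 85 f2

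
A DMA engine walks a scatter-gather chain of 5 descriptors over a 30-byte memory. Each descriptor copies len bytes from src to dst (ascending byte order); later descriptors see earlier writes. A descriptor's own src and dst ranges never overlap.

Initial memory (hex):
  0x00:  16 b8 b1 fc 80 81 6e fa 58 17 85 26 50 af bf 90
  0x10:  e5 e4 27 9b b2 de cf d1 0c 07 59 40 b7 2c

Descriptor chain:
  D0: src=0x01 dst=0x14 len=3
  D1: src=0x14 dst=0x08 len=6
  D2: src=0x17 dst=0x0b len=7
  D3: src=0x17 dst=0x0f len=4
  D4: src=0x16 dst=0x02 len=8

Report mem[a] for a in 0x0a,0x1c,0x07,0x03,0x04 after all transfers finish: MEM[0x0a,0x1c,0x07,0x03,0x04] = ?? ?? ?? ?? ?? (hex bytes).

  after D0: wrote 3B at 0x14 = b8b1fc
  after D1: wrote 6B at 0x08 = b8b1fcd10c07
  after D2: wrote 7B at 0x0b = d10c075940b72c
  after D3: wrote 4B at 0x0f = d10c0759
  after D4: wrote 8B at 0x02 = fcd10c075940b72c
query mem[0x0a]=0xfc, mem[0x1c]=0xb7, mem[0x07]=0x40, mem[0x03]=0xd1, mem[0x04]=0x0c

MEM[0x0a,0x1c,0x07,0x03,0x04] = fc b7 40 d1 0c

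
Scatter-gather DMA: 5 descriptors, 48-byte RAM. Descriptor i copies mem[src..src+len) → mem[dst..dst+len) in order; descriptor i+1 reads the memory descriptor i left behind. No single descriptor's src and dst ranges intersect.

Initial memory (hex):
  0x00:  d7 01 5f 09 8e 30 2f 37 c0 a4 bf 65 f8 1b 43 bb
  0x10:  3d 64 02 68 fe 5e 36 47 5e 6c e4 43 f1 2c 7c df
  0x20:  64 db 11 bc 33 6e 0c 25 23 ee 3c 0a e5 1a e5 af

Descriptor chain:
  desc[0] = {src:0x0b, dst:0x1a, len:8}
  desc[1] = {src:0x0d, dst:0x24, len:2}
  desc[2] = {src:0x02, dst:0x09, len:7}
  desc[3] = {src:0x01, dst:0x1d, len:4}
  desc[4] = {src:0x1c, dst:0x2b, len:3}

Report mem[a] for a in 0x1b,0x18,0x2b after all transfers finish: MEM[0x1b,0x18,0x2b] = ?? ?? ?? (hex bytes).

MEM[0x1b,0x18,0x2b] = f8 5e 1b

  after D0: wrote 8B at 0x1a = 65f81b43bb3d6402
  after D1: wrote 2B at 0x24 = 1b43
  after D2: wrote 7B at 0x09 = 5f098e302f37c0
  after D3: wrote 4B at 0x1d = 015f098e
  after D4: wrote 3B at 0x2b = 1b015f
query mem[0x1b]=0xf8, mem[0x18]=0x5e, mem[0x2b]=0x1b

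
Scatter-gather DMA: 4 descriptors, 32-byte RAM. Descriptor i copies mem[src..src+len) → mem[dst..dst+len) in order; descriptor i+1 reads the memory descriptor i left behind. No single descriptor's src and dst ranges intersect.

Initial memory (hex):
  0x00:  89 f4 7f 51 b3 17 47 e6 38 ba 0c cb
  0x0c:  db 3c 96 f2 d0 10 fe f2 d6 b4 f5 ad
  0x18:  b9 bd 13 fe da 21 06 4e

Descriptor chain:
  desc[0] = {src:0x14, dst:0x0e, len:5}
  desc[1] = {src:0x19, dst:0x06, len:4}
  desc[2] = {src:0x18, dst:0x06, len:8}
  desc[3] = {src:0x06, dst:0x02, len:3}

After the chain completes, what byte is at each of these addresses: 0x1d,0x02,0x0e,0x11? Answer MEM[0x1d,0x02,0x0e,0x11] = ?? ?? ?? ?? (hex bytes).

  after D0: wrote 5B at 0x0e = d6b4f5adb9
  after D1: wrote 4B at 0x06 = bd13feda
  after D2: wrote 8B at 0x06 = b9bd13feda21064e
  after D3: wrote 3B at 0x02 = b9bd13
query mem[0x1d]=0x21, mem[0x02]=0xb9, mem[0x0e]=0xd6, mem[0x11]=0xad

MEM[0x1d,0x02,0x0e,0x11] = 21 b9 d6 ad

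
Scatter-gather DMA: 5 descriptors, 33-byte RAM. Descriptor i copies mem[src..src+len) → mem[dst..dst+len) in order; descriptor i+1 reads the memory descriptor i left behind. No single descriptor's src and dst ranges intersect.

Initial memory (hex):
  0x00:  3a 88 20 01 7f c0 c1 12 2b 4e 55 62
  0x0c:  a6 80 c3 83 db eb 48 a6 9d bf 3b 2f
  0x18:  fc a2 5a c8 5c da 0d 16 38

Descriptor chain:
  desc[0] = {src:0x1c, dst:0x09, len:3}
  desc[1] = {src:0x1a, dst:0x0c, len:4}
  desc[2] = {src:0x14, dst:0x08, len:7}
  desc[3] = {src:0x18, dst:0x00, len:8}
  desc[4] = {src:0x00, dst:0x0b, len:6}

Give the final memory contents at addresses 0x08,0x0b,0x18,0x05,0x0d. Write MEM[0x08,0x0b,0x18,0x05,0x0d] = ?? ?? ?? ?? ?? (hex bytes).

D0: mem[0x09..0x0b] <- [5c da 0d]
D1: mem[0x0c..0x0f] <- [5a c8 5c da]
D2: mem[0x08..0x0e] <- [9d bf 3b 2f fc a2 5a]
D3: mem[0x00..0x07] <- [fc a2 5a c8 5c da 0d 16]
D4: mem[0x0b..0x10] <- [fc a2 5a c8 5c da]
query mem[0x08]=0x9d, mem[0x0b]=0xfc, mem[0x18]=0xfc, mem[0x05]=0xda, mem[0x0d]=0x5a

MEM[0x08,0x0b,0x18,0x05,0x0d] = 9d fc fc da 5a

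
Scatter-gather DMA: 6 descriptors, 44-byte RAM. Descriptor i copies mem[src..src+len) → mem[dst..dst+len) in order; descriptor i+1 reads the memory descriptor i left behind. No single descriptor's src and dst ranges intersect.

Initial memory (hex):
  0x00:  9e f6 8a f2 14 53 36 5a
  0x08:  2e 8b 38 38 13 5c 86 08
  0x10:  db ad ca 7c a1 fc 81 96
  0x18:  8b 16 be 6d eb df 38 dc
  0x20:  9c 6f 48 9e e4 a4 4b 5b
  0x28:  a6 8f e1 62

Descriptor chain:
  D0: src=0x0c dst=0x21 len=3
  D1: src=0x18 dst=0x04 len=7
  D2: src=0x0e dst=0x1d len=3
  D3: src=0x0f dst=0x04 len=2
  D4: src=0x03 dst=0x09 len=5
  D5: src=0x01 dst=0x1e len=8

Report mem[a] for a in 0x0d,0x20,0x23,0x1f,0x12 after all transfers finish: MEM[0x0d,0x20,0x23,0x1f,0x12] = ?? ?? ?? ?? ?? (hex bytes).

MEM[0x0d,0x20,0x23,0x1f,0x12] = 6d f2 be 8a ca

  after D0: wrote 3B at 0x21 = 135c86
  after D1: wrote 7B at 0x04 = 8b16be6debdf38
  after D2: wrote 3B at 0x1d = 8608db
  after D3: wrote 2B at 0x04 = 08db
  after D4: wrote 5B at 0x09 = f208dbbe6d
  after D5: wrote 8B at 0x1e = f68af208dbbe6deb
query mem[0x0d]=0x6d, mem[0x20]=0xf2, mem[0x23]=0xbe, mem[0x1f]=0x8a, mem[0x12]=0xca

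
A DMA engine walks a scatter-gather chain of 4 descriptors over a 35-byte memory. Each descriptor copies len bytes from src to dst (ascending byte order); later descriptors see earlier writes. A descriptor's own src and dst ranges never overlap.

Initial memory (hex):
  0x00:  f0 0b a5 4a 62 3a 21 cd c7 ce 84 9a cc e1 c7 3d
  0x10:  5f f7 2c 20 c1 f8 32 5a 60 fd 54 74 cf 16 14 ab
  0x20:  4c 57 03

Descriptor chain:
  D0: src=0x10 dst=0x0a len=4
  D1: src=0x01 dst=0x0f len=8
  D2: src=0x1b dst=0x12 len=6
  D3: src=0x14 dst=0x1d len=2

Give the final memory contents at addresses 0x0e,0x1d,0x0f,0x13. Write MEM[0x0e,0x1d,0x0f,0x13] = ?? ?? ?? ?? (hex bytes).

  after D0: wrote 4B at 0x0a = 5ff72c20
  after D1: wrote 8B at 0x0f = 0ba54a623a21cdc7
  after D2: wrote 6B at 0x12 = 74cf1614ab4c
  after D3: wrote 2B at 0x1d = 1614
query mem[0x0e]=0xc7, mem[0x1d]=0x16, mem[0x0f]=0x0b, mem[0x13]=0xcf

MEM[0x0e,0x1d,0x0f,0x13] = c7 16 0b cf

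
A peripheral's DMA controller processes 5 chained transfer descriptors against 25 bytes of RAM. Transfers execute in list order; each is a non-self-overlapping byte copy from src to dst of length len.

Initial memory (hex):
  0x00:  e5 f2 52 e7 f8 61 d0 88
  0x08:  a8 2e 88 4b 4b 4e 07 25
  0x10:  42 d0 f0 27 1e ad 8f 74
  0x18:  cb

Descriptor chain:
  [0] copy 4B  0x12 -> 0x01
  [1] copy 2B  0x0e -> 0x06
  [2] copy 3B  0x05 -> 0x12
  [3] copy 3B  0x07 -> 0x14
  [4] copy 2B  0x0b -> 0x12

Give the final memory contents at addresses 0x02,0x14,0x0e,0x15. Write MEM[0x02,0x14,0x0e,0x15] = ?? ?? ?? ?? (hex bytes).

MEM[0x02,0x14,0x0e,0x15] = 27 25 07 a8

D0: mem[0x01..0x04] <- [f0 27 1e ad]
D1: mem[0x06..0x07] <- [07 25]
D2: mem[0x12..0x14] <- [61 07 25]
D3: mem[0x14..0x16] <- [25 a8 2e]
D4: mem[0x12..0x13] <- [4b 4b]
query mem[0x02]=0x27, mem[0x14]=0x25, mem[0x0e]=0x07, mem[0x15]=0xa8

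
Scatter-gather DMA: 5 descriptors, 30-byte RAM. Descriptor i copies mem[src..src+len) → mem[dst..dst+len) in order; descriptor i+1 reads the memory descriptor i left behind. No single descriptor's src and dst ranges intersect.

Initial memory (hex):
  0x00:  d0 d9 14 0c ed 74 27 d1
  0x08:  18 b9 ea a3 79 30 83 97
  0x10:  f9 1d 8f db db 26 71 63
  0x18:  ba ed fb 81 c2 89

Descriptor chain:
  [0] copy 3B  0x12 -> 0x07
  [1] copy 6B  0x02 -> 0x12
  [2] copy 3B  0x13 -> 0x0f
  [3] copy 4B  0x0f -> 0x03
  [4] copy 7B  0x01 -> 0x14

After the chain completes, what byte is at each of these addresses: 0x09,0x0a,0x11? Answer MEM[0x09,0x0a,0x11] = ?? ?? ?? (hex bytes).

#0 dst[0x07+3] := {0x8f,0xdb,0xdb}
#1 dst[0x12+6] := {0x14,0x0c,0xed,0x74,0x27,0x8f}
#2 dst[0x0f+3] := {0x0c,0xed,0x74}
#3 dst[0x03+4] := {0x0c,0xed,0x74,0x14}
#4 dst[0x14+7] := {0xd9,0x14,0x0c,0xed,0x74,0x14,0x8f}
query mem[0x09]=0xdb, mem[0x0a]=0xea, mem[0x11]=0x74

MEM[0x09,0x0a,0x11] = db ea 74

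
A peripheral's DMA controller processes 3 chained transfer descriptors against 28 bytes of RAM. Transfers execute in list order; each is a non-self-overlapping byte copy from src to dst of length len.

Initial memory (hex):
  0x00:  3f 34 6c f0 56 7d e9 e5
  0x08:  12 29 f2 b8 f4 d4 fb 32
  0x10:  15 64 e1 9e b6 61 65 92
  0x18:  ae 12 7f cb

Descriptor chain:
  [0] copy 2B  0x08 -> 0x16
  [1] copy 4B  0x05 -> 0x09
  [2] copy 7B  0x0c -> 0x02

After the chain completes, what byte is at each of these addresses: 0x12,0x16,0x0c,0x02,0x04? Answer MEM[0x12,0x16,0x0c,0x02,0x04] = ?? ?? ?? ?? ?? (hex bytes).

#0 dst[0x16+2] := {0x12,0x29}
#1 dst[0x09+4] := {0x7d,0xe9,0xe5,0x12}
#2 dst[0x02+7] := {0x12,0xd4,0xfb,0x32,0x15,0x64,0xe1}
query mem[0x12]=0xe1, mem[0x16]=0x12, mem[0x0c]=0x12, mem[0x02]=0x12, mem[0x04]=0xfb

MEM[0x12,0x16,0x0c,0x02,0x04] = e1 12 12 12 fb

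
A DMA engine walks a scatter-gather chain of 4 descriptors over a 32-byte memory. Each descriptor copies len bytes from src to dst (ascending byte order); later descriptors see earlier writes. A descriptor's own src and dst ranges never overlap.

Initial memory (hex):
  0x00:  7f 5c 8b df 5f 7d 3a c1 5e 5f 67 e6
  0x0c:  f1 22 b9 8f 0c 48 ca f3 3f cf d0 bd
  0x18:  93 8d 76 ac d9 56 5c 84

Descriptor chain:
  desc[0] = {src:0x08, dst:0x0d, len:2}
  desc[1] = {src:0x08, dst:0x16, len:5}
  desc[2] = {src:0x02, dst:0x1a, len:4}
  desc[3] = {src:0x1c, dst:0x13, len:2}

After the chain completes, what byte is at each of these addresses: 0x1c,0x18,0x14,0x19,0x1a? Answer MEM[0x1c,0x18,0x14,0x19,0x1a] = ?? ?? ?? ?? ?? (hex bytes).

  after D0: wrote 2B at 0x0d = 5e5f
  after D1: wrote 5B at 0x16 = 5e5f67e6f1
  after D2: wrote 4B at 0x1a = 8bdf5f7d
  after D3: wrote 2B at 0x13 = 5f7d
query mem[0x1c]=0x5f, mem[0x18]=0x67, mem[0x14]=0x7d, mem[0x19]=0xe6, mem[0x1a]=0x8b

MEM[0x1c,0x18,0x14,0x19,0x1a] = 5f 67 7d e6 8b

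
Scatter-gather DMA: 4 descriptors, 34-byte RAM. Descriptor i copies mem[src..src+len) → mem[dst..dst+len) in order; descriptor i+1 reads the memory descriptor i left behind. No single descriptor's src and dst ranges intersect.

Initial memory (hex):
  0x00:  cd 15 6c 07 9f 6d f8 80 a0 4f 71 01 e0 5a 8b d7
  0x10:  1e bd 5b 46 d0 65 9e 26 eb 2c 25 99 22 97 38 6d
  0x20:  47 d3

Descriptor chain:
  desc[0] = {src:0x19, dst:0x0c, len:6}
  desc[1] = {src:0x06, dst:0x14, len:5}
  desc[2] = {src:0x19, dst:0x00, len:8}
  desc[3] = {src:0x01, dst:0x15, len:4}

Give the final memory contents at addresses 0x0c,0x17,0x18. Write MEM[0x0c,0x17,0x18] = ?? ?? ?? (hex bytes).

[0] 0x19->0x0c len=6 : 2c 25 99 22 97 38
[1] 0x06->0x14 len=5 : f8 80 a0 4f 71
[2] 0x19->0x00 len=8 : 2c 25 99 22 97 38 6d 47
[3] 0x01->0x15 len=4 : 25 99 22 97
query mem[0x0c]=0x2c, mem[0x17]=0x22, mem[0x18]=0x97

MEM[0x0c,0x17,0x18] = 2c 22 97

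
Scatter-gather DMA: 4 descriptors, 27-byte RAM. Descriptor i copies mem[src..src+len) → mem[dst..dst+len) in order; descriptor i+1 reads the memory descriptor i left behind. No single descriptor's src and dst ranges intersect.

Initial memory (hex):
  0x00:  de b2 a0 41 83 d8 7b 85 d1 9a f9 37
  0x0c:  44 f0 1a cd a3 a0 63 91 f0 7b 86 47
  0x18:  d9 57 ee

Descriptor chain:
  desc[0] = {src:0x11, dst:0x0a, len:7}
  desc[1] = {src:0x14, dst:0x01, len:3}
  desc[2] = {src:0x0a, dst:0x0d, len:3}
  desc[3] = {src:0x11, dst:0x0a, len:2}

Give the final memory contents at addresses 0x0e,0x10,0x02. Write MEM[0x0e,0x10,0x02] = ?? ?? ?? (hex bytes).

MEM[0x0e,0x10,0x02] = 63 47 7b

D0: mem[0x0a..0x10] <- [a0 63 91 f0 7b 86 47]
D1: mem[0x01..0x03] <- [f0 7b 86]
D2: mem[0x0d..0x0f] <- [a0 63 91]
D3: mem[0x0a..0x0b] <- [a0 63]
query mem[0x0e]=0x63, mem[0x10]=0x47, mem[0x02]=0x7b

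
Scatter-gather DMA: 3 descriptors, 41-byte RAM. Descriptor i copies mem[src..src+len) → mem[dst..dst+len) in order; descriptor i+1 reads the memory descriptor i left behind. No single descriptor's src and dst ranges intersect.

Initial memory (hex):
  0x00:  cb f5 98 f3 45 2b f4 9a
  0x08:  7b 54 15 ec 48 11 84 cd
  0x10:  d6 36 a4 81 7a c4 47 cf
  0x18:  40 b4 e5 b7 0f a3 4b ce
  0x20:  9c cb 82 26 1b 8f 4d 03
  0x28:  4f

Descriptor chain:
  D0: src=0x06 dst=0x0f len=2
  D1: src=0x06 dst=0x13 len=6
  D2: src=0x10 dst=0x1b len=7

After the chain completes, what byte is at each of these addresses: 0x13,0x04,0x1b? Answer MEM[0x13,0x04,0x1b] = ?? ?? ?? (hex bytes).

MEM[0x13,0x04,0x1b] = f4 45 9a

D0: mem[0x0f..0x10] <- [f4 9a]
D1: mem[0x13..0x18] <- [f4 9a 7b 54 15 ec]
D2: mem[0x1b..0x21] <- [9a 36 a4 f4 9a 7b 54]
query mem[0x13]=0xf4, mem[0x04]=0x45, mem[0x1b]=0x9a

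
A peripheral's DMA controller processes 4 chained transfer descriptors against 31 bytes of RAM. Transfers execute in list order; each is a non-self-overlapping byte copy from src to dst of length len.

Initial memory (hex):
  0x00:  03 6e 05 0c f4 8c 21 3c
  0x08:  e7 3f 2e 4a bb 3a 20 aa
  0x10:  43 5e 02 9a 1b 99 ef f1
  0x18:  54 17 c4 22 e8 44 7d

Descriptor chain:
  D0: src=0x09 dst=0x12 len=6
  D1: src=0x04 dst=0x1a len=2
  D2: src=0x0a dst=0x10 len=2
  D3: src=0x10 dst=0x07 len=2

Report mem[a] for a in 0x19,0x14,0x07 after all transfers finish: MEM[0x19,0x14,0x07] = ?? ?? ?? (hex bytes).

MEM[0x19,0x14,0x07] = 17 4a 2e

D0: mem[0x12..0x17] <- [3f 2e 4a bb 3a 20]
D1: mem[0x1a..0x1b] <- [f4 8c]
D2: mem[0x10..0x11] <- [2e 4a]
D3: mem[0x07..0x08] <- [2e 4a]
query mem[0x19]=0x17, mem[0x14]=0x4a, mem[0x07]=0x2e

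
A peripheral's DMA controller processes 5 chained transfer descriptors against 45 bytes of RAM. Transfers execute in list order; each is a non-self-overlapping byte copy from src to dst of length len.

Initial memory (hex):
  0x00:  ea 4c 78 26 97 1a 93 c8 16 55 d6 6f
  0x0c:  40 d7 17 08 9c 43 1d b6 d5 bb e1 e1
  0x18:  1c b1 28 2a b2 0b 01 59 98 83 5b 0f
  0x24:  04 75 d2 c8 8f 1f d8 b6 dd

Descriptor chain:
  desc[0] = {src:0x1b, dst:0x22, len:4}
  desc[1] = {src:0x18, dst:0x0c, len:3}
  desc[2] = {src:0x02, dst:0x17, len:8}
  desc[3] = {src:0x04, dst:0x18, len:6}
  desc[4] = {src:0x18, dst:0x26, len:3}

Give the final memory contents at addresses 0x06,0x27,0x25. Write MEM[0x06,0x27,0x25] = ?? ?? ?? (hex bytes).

[0] 0x1b->0x22 len=4 : 2a b2 0b 01
[1] 0x18->0x0c len=3 : 1c b1 28
[2] 0x02->0x17 len=8 : 78 26 97 1a 93 c8 16 55
[3] 0x04->0x18 len=6 : 97 1a 93 c8 16 55
[4] 0x18->0x26 len=3 : 97 1a 93
query mem[0x06]=0x93, mem[0x27]=0x1a, mem[0x25]=0x01

MEM[0x06,0x27,0x25] = 93 1a 01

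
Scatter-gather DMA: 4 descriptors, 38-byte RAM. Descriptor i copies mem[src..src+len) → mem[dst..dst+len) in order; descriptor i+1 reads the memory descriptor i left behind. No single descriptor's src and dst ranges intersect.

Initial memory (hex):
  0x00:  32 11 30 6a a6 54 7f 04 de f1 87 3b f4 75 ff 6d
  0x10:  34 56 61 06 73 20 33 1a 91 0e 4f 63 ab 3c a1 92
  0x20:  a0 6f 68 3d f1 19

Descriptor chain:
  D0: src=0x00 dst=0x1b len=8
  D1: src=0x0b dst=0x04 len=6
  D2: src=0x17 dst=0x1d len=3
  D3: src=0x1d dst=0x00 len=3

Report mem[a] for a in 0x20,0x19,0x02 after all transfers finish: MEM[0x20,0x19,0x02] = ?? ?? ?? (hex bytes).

  after D0: wrote 8B at 0x1b = 3211306aa6547f04
  after D1: wrote 6B at 0x04 = 3bf475ff6d34
  after D2: wrote 3B at 0x1d = 1a910e
  after D3: wrote 3B at 0x00 = 1a910e
query mem[0x20]=0x54, mem[0x19]=0x0e, mem[0x02]=0x0e

MEM[0x20,0x19,0x02] = 54 0e 0e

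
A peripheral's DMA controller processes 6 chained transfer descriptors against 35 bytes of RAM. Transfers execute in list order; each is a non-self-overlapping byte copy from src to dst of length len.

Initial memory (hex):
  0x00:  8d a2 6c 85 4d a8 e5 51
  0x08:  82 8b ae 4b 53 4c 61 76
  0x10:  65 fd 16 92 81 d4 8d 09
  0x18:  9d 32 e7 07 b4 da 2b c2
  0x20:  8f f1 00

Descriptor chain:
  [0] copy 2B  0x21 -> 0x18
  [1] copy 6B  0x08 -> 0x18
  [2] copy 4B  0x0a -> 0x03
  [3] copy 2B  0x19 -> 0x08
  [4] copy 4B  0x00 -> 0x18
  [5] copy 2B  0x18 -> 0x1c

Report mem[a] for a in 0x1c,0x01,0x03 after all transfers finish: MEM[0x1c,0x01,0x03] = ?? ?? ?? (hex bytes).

MEM[0x1c,0x01,0x03] = 8d a2 ae

#0 dst[0x18+2] := {0xf1,0x00}
#1 dst[0x18+6] := {0x82,0x8b,0xae,0x4b,0x53,0x4c}
#2 dst[0x03+4] := {0xae,0x4b,0x53,0x4c}
#3 dst[0x08+2] := {0x8b,0xae}
#4 dst[0x18+4] := {0x8d,0xa2,0x6c,0xae}
#5 dst[0x1c+2] := {0x8d,0xa2}
query mem[0x1c]=0x8d, mem[0x01]=0xa2, mem[0x03]=0xae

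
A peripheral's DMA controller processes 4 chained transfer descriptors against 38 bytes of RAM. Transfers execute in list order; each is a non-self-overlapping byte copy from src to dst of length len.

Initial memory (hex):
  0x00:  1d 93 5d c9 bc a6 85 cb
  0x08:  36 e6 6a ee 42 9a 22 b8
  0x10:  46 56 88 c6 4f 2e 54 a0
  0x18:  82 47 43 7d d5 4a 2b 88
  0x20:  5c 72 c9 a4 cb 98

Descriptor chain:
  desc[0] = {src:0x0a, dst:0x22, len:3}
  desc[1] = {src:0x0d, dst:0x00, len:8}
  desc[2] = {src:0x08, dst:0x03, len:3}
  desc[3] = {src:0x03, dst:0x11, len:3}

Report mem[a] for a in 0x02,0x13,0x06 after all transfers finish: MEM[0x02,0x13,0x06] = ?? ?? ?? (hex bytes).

MEM[0x02,0x13,0x06] = b8 6a c6

#0 dst[0x22+3] := {0x6a,0xee,0x42}
#1 dst[0x00+8] := {0x9a,0x22,0xb8,0x46,0x56,0x88,0xc6,0x4f}
#2 dst[0x03+3] := {0x36,0xe6,0x6a}
#3 dst[0x11+3] := {0x36,0xe6,0x6a}
query mem[0x02]=0xb8, mem[0x13]=0x6a, mem[0x06]=0xc6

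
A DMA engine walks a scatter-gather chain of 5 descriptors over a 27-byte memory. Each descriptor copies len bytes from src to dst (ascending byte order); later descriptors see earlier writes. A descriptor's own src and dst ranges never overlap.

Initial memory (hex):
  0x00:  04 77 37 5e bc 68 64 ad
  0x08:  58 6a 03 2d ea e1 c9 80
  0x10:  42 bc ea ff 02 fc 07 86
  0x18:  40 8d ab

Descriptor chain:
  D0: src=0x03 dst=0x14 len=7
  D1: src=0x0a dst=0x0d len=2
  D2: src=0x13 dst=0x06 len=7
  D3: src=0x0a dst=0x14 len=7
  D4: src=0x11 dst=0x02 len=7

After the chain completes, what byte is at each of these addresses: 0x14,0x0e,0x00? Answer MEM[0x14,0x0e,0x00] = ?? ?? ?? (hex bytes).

MEM[0x14,0x0e,0x00] = 64 2d 04

#0 dst[0x14+7] := {0x5e,0xbc,0x68,0x64,0xad,0x58,0x6a}
#1 dst[0x0d+2] := {0x03,0x2d}
#2 dst[0x06+7] := {0xff,0x5e,0xbc,0x68,0x64,0xad,0x58}
#3 dst[0x14+7] := {0x64,0xad,0x58,0x03,0x2d,0x80,0x42}
#4 dst[0x02+7] := {0xbc,0xea,0xff,0x64,0xad,0x58,0x03}
query mem[0x14]=0x64, mem[0x0e]=0x2d, mem[0x00]=0x04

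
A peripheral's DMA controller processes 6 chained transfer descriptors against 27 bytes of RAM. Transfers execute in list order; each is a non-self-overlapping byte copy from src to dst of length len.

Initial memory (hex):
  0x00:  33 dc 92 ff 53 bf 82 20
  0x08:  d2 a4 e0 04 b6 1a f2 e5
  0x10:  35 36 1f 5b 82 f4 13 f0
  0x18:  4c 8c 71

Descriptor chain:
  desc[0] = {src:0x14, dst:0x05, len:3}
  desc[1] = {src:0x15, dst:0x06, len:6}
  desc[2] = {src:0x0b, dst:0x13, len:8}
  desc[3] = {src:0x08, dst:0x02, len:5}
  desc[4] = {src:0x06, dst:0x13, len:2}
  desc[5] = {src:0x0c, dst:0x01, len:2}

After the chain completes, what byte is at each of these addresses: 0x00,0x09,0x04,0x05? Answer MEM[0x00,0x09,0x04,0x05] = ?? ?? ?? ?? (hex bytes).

MEM[0x00,0x09,0x04,0x05] = 33 4c 8c 71

#0 dst[0x05+3] := {0x82,0xf4,0x13}
#1 dst[0x06+6] := {0xf4,0x13,0xf0,0x4c,0x8c,0x71}
#2 dst[0x13+8] := {0x71,0xb6,0x1a,0xf2,0xe5,0x35,0x36,0x1f}
#3 dst[0x02+5] := {0xf0,0x4c,0x8c,0x71,0xb6}
#4 dst[0x13+2] := {0xb6,0x13}
#5 dst[0x01+2] := {0xb6,0x1a}
query mem[0x00]=0x33, mem[0x09]=0x4c, mem[0x04]=0x8c, mem[0x05]=0x71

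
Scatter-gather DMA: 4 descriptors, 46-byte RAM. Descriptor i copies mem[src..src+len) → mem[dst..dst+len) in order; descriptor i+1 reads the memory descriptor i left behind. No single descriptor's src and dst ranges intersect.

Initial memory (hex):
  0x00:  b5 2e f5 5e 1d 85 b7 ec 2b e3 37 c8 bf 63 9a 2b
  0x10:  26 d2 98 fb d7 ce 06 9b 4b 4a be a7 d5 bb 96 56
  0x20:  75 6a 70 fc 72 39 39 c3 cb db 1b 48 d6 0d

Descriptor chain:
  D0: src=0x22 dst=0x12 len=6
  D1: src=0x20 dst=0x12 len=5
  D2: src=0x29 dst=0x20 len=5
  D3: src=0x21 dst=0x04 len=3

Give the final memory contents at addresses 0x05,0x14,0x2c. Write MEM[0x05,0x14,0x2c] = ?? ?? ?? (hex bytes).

[0] 0x22->0x12 len=6 : 70 fc 72 39 39 c3
[1] 0x20->0x12 len=5 : 75 6a 70 fc 72
[2] 0x29->0x20 len=5 : db 1b 48 d6 0d
[3] 0x21->0x04 len=3 : 1b 48 d6
query mem[0x05]=0x48, mem[0x14]=0x70, mem[0x2c]=0xd6

MEM[0x05,0x14,0x2c] = 48 70 d6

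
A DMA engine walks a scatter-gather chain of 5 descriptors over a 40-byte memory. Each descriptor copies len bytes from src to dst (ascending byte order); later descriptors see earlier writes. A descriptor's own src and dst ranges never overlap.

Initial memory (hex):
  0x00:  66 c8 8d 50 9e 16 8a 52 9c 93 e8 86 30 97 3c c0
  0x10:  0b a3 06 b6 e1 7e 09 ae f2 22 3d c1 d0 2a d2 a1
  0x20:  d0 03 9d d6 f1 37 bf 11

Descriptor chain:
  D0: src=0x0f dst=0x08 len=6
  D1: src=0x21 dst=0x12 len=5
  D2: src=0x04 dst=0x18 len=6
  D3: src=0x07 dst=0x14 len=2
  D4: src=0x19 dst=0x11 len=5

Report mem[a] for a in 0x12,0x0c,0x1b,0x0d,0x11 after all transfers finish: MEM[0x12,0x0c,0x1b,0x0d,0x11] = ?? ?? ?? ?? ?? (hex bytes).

[0] 0x0f->0x08 len=6 : c0 0b a3 06 b6 e1
[1] 0x21->0x12 len=5 : 03 9d d6 f1 37
[2] 0x04->0x18 len=6 : 9e 16 8a 52 c0 0b
[3] 0x07->0x14 len=2 : 52 c0
[4] 0x19->0x11 len=5 : 16 8a 52 c0 0b
query mem[0x12]=0x8a, mem[0x0c]=0xb6, mem[0x1b]=0x52, mem[0x0d]=0xe1, mem[0x11]=0x16

MEM[0x12,0x0c,0x1b,0x0d,0x11] = 8a b6 52 e1 16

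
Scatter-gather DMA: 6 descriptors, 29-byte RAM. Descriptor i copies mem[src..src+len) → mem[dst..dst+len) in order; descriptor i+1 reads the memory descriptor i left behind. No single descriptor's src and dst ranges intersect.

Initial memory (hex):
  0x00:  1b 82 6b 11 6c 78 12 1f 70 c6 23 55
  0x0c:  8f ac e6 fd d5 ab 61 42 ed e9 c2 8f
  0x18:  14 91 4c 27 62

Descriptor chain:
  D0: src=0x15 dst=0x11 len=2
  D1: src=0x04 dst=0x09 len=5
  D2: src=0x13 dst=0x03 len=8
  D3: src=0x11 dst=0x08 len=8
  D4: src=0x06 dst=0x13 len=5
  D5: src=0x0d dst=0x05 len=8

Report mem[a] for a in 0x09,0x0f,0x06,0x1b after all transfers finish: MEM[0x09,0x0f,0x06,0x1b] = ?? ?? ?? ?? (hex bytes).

MEM[0x09,0x0f,0x06,0x1b] = e9 14 8f 27

D0: mem[0x11..0x12] <- [e9 c2]
D1: mem[0x09..0x0d] <- [6c 78 12 1f 70]
D2: mem[0x03..0x0a] <- [42 ed e9 c2 8f 14 91 4c]
D3: mem[0x08..0x0f] <- [e9 c2 42 ed e9 c2 8f 14]
D4: mem[0x13..0x17] <- [c2 8f e9 c2 42]
D5: mem[0x05..0x0c] <- [c2 8f 14 d5 e9 c2 c2 8f]
query mem[0x09]=0xe9, mem[0x0f]=0x14, mem[0x06]=0x8f, mem[0x1b]=0x27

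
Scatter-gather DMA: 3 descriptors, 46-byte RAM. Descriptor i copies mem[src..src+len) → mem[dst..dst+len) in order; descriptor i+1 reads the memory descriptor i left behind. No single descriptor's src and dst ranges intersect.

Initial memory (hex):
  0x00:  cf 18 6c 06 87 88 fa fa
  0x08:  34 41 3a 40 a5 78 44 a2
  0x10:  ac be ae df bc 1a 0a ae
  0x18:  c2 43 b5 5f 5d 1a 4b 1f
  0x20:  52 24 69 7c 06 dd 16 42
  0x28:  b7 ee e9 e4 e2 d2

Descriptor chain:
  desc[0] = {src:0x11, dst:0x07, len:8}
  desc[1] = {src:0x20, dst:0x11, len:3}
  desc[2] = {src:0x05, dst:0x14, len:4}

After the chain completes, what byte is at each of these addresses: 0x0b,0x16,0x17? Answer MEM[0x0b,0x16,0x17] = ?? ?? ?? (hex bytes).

MEM[0x0b,0x16,0x17] = 1a be ae

#0 dst[0x07+8] := {0xbe,0xae,0xdf,0xbc,0x1a,0x0a,0xae,0xc2}
#1 dst[0x11+3] := {0x52,0x24,0x69}
#2 dst[0x14+4] := {0x88,0xfa,0xbe,0xae}
query mem[0x0b]=0x1a, mem[0x16]=0xbe, mem[0x17]=0xae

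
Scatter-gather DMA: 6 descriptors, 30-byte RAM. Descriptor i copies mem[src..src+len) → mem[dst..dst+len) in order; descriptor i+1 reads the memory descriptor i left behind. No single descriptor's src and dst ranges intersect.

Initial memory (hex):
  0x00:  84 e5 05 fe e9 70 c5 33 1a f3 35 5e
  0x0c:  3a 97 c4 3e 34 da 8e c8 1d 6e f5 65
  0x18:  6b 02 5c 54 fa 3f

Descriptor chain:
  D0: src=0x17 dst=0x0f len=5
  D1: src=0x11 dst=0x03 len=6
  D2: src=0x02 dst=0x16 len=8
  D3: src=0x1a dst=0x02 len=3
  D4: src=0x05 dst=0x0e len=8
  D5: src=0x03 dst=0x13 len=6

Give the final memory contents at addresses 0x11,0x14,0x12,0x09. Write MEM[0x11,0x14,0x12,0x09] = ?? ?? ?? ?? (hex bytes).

MEM[0x11,0x14,0x12,0x09] = f5 f5 f3 f3

[0] 0x17->0x0f len=5 : 65 6b 02 5c 54
[1] 0x11->0x03 len=6 : 02 5c 54 1d 6e f5
[2] 0x02->0x16 len=8 : 05 02 5c 54 1d 6e f5 f3
[3] 0x1a->0x02 len=3 : 1d 6e f5
[4] 0x05->0x0e len=8 : 54 1d 6e f5 f3 35 5e 3a
[5] 0x03->0x13 len=6 : 6e f5 54 1d 6e f5
query mem[0x11]=0xf5, mem[0x14]=0xf5, mem[0x12]=0xf3, mem[0x09]=0xf3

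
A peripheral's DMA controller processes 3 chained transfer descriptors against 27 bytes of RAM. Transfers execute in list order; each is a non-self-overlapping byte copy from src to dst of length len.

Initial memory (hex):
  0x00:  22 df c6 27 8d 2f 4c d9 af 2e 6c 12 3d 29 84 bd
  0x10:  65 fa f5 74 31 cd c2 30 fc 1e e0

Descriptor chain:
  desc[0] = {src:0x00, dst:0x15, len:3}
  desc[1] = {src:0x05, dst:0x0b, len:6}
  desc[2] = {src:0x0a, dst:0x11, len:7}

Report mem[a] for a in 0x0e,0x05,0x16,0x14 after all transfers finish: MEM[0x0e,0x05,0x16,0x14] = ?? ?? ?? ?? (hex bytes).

D0: mem[0x15..0x17] <- [22 df c6]
D1: mem[0x0b..0x10] <- [2f 4c d9 af 2e 6c]
D2: mem[0x11..0x17] <- [6c 2f 4c d9 af 2e 6c]
query mem[0x0e]=0xaf, mem[0x05]=0x2f, mem[0x16]=0x2e, mem[0x14]=0xd9

MEM[0x0e,0x05,0x16,0x14] = af 2f 2e d9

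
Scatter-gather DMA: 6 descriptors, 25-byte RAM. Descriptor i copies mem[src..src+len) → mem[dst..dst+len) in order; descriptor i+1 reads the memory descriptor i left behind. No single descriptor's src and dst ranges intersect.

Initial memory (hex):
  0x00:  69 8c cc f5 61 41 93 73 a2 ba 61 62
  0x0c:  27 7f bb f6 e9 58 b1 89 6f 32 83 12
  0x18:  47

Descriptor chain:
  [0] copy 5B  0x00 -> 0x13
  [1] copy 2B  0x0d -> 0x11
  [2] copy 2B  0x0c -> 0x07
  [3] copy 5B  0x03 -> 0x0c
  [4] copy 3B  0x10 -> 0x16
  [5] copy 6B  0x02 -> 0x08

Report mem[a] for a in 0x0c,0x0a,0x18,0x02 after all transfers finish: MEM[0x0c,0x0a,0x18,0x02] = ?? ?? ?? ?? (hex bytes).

MEM[0x0c,0x0a,0x18,0x02] = 93 61 bb cc

  after D0: wrote 5B at 0x13 = 698cccf561
  after D1: wrote 2B at 0x11 = 7fbb
  after D2: wrote 2B at 0x07 = 277f
  after D3: wrote 5B at 0x0c = f561419327
  after D4: wrote 3B at 0x16 = 277fbb
  after D5: wrote 6B at 0x08 = ccf561419327
query mem[0x0c]=0x93, mem[0x0a]=0x61, mem[0x18]=0xbb, mem[0x02]=0xcc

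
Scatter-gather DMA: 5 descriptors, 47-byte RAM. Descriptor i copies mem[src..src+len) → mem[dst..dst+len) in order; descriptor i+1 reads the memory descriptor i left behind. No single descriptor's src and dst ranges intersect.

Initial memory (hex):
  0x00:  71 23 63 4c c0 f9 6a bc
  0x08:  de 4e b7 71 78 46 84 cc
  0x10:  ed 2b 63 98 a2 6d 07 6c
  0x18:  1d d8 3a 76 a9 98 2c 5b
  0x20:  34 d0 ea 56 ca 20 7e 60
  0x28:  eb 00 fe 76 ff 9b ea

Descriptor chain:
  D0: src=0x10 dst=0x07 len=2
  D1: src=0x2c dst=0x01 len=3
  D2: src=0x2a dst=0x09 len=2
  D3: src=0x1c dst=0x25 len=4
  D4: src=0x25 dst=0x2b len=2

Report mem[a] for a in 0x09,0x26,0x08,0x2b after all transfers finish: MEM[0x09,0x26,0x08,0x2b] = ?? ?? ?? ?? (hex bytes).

MEM[0x09,0x26,0x08,0x2b] = fe 98 2b a9

[0] 0x10->0x07 len=2 : ed 2b
[1] 0x2c->0x01 len=3 : ff 9b ea
[2] 0x2a->0x09 len=2 : fe 76
[3] 0x1c->0x25 len=4 : a9 98 2c 5b
[4] 0x25->0x2b len=2 : a9 98
query mem[0x09]=0xfe, mem[0x26]=0x98, mem[0x08]=0x2b, mem[0x2b]=0xa9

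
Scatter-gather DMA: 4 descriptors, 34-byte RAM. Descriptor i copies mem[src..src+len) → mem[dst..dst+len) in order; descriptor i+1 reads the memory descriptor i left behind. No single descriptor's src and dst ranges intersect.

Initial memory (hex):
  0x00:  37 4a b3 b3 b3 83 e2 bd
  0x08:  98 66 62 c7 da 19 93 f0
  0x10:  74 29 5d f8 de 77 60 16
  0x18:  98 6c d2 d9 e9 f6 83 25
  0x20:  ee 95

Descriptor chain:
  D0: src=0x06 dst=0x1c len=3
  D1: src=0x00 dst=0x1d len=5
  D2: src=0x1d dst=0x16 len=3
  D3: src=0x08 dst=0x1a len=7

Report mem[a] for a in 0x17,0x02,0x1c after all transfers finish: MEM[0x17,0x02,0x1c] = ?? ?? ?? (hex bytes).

MEM[0x17,0x02,0x1c] = 4a b3 62

D0: mem[0x1c..0x1e] <- [e2 bd 98]
D1: mem[0x1d..0x21] <- [37 4a b3 b3 b3]
D2: mem[0x16..0x18] <- [37 4a b3]
D3: mem[0x1a..0x20] <- [98 66 62 c7 da 19 93]
query mem[0x17]=0x4a, mem[0x02]=0xb3, mem[0x1c]=0x62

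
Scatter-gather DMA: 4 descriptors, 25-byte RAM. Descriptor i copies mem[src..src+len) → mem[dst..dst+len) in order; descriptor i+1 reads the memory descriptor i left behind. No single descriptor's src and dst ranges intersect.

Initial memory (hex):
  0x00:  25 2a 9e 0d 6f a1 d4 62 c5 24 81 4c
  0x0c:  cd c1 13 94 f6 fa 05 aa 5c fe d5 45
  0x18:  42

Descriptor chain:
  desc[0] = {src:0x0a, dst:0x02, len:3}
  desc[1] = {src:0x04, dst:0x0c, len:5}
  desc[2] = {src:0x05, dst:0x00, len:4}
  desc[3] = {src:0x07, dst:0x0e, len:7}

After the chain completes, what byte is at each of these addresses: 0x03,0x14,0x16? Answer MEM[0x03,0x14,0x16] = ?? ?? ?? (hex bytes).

  after D0: wrote 3B at 0x02 = 814ccd
  after D1: wrote 5B at 0x0c = cda1d462c5
  after D2: wrote 4B at 0x00 = a1d462c5
  after D3: wrote 7B at 0x0e = 62c524814ccda1
query mem[0x03]=0xc5, mem[0x14]=0xa1, mem[0x16]=0xd5

MEM[0x03,0x14,0x16] = c5 a1 d5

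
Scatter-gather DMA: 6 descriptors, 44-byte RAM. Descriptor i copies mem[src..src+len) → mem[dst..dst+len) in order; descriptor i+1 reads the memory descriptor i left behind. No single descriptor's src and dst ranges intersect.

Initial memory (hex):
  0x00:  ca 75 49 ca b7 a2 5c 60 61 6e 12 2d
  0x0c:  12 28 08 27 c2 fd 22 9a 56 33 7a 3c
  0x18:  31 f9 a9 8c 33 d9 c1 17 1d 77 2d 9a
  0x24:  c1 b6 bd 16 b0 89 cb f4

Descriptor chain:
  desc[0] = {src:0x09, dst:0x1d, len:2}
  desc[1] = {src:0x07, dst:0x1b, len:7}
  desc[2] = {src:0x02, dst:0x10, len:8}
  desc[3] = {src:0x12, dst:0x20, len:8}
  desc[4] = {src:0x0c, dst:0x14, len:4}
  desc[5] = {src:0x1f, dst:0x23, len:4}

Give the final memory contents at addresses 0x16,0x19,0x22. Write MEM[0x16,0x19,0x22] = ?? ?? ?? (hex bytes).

MEM[0x16,0x19,0x22] = 08 f9 5c

#0 dst[0x1d+2] := {0x6e,0x12}
#1 dst[0x1b+7] := {0x60,0x61,0x6e,0x12,0x2d,0x12,0x28}
#2 dst[0x10+8] := {0x49,0xca,0xb7,0xa2,0x5c,0x60,0x61,0x6e}
#3 dst[0x20+8] := {0xb7,0xa2,0x5c,0x60,0x61,0x6e,0x31,0xf9}
#4 dst[0x14+4] := {0x12,0x28,0x08,0x27}
#5 dst[0x23+4] := {0x2d,0xb7,0xa2,0x5c}
query mem[0x16]=0x08, mem[0x19]=0xf9, mem[0x22]=0x5c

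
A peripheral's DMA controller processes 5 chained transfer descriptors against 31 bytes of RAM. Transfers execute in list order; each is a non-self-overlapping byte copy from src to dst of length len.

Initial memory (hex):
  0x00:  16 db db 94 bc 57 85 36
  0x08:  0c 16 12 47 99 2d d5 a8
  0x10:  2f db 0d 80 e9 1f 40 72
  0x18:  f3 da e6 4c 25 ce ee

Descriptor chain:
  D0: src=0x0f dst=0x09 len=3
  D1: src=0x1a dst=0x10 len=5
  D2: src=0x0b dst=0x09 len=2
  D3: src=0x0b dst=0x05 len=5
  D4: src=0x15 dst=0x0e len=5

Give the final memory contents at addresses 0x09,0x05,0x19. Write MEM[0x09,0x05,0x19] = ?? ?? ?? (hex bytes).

  after D0: wrote 3B at 0x09 = a82fdb
  after D1: wrote 5B at 0x10 = e64c25ceee
  after D2: wrote 2B at 0x09 = db99
  after D3: wrote 5B at 0x05 = db992dd5a8
  after D4: wrote 5B at 0x0e = 1f4072f3da
query mem[0x09]=0xa8, mem[0x05]=0xdb, mem[0x19]=0xda

MEM[0x09,0x05,0x19] = a8 db da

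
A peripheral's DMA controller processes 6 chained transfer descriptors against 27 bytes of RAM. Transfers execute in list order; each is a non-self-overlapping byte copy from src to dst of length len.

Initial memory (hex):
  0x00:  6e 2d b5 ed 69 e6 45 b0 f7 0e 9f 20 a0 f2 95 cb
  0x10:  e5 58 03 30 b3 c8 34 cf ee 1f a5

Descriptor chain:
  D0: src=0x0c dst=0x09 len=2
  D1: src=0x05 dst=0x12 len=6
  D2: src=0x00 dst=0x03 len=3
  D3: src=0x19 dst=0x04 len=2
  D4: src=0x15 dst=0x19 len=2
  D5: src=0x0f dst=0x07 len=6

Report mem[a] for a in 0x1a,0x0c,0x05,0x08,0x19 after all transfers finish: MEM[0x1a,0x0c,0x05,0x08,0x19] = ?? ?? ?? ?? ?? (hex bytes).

#0 dst[0x09+2] := {0xa0,0xf2}
#1 dst[0x12+6] := {0xe6,0x45,0xb0,0xf7,0xa0,0xf2}
#2 dst[0x03+3] := {0x6e,0x2d,0xb5}
#3 dst[0x04+2] := {0x1f,0xa5}
#4 dst[0x19+2] := {0xf7,0xa0}
#5 dst[0x07+6] := {0xcb,0xe5,0x58,0xe6,0x45,0xb0}
query mem[0x1a]=0xa0, mem[0x0c]=0xb0, mem[0x05]=0xa5, mem[0x08]=0xe5, mem[0x19]=0xf7

MEM[0x1a,0x0c,0x05,0x08,0x19] = a0 b0 a5 e5 f7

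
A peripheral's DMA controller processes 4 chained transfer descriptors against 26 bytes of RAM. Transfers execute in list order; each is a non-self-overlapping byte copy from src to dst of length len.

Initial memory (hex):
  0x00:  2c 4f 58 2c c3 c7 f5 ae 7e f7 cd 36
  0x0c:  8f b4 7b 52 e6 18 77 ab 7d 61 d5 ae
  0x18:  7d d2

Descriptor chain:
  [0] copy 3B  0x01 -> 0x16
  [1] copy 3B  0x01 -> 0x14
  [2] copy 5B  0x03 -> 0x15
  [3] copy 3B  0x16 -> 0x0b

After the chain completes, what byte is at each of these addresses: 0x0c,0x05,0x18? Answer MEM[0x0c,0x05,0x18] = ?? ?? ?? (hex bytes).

MEM[0x0c,0x05,0x18] = c7 c7 f5

  after D0: wrote 3B at 0x16 = 4f582c
  after D1: wrote 3B at 0x14 = 4f582c
  after D2: wrote 5B at 0x15 = 2cc3c7f5ae
  after D3: wrote 3B at 0x0b = c3c7f5
query mem[0x0c]=0xc7, mem[0x05]=0xc7, mem[0x18]=0xf5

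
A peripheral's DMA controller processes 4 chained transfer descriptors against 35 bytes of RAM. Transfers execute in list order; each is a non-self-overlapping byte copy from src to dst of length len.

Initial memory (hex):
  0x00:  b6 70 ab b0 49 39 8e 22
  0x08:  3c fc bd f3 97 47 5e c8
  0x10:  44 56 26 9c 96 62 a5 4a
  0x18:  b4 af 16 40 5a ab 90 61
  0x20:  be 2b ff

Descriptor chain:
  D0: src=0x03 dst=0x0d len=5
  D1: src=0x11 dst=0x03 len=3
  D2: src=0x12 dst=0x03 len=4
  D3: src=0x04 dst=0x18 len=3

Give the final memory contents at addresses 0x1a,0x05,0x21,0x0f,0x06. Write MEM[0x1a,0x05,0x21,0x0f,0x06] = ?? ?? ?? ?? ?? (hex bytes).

D0: mem[0x0d..0x11] <- [b0 49 39 8e 22]
D1: mem[0x03..0x05] <- [22 26 9c]
D2: mem[0x03..0x06] <- [26 9c 96 62]
D3: mem[0x18..0x1a] <- [9c 96 62]
query mem[0x1a]=0x62, mem[0x05]=0x96, mem[0x21]=0x2b, mem[0x0f]=0x39, mem[0x06]=0x62

MEM[0x1a,0x05,0x21,0x0f,0x06] = 62 96 2b 39 62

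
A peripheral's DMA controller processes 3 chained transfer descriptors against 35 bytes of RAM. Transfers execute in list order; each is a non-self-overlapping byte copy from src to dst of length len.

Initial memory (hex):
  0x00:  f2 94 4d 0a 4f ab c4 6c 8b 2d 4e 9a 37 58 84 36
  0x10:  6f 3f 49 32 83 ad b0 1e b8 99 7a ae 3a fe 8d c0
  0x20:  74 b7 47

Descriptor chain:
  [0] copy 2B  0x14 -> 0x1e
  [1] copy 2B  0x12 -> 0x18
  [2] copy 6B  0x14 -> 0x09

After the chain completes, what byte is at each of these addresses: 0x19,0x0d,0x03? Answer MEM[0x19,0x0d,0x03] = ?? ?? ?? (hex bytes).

[0] 0x14->0x1e len=2 : 83 ad
[1] 0x12->0x18 len=2 : 49 32
[2] 0x14->0x09 len=6 : 83 ad b0 1e 49 32
query mem[0x19]=0x32, mem[0x0d]=0x49, mem[0x03]=0x0a

MEM[0x19,0x0d,0x03] = 32 49 0a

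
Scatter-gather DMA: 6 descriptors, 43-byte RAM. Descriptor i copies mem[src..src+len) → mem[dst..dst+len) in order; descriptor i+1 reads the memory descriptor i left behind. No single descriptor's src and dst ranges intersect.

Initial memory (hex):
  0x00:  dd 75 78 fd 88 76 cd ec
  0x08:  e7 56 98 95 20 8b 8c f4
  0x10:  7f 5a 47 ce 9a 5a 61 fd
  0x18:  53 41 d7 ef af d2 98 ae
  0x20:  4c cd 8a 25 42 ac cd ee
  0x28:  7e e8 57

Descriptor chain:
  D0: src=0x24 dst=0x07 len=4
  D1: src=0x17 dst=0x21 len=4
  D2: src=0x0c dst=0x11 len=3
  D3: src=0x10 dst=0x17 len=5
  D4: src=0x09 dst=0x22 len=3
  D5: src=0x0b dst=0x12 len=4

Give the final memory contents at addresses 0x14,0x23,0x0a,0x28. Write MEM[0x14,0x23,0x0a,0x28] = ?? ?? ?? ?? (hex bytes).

MEM[0x14,0x23,0x0a,0x28] = 8b ee ee 7e

  after D0: wrote 4B at 0x07 = 42accdee
  after D1: wrote 4B at 0x21 = fd5341d7
  after D2: wrote 3B at 0x11 = 208b8c
  after D3: wrote 5B at 0x17 = 7f208b8c9a
  after D4: wrote 3B at 0x22 = cdee95
  after D5: wrote 4B at 0x12 = 95208b8c
query mem[0x14]=0x8b, mem[0x23]=0xee, mem[0x0a]=0xee, mem[0x28]=0x7e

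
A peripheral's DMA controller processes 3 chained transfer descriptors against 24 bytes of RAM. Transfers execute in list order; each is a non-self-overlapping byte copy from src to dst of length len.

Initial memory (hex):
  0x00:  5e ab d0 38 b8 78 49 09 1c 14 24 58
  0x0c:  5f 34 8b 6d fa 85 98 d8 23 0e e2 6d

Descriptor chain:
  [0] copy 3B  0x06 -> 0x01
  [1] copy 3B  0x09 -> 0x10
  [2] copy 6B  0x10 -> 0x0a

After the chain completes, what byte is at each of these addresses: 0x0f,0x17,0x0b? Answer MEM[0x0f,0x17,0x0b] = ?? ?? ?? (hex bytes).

MEM[0x0f,0x17,0x0b] = 0e 6d 24

#0 dst[0x01+3] := {0x49,0x09,0x1c}
#1 dst[0x10+3] := {0x14,0x24,0x58}
#2 dst[0x0a+6] := {0x14,0x24,0x58,0xd8,0x23,0x0e}
query mem[0x0f]=0x0e, mem[0x17]=0x6d, mem[0x0b]=0x24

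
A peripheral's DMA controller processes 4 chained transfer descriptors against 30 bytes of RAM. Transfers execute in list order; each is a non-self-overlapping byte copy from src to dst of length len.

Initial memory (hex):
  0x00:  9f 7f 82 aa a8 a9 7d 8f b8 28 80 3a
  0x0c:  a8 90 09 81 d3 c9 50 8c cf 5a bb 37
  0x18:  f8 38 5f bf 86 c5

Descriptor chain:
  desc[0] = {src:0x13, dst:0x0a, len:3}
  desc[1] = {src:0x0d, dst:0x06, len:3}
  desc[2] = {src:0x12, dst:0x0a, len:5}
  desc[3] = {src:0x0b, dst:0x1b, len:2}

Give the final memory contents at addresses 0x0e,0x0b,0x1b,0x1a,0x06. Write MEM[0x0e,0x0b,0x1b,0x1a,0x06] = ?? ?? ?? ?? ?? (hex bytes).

MEM[0x0e,0x0b,0x1b,0x1a,0x06] = bb 8c 8c 5f 90

  after D0: wrote 3B at 0x0a = 8ccf5a
  after D1: wrote 3B at 0x06 = 900981
  after D2: wrote 5B at 0x0a = 508ccf5abb
  after D3: wrote 2B at 0x1b = 8ccf
query mem[0x0e]=0xbb, mem[0x0b]=0x8c, mem[0x1b]=0x8c, mem[0x1a]=0x5f, mem[0x06]=0x90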